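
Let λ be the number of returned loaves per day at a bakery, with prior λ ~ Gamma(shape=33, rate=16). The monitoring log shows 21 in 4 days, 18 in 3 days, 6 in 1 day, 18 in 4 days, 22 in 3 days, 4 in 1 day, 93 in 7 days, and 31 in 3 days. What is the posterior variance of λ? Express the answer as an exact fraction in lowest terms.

41/294

Total count: 21 + 18 + 6 + 18 + 22 + 4 + 93 + 31 = 213.
Total exposure: 4 + 3 + 1 + 4 + 3 + 1 + 7 + 3 = 26 days.
By Gamma–Poisson conjugacy, the posterior is Gamma(α + Σx, β + Σt) = Gamma(33 + 213, 16 + 26) = Gamma(246, 42).
Posterior variance = α'/β'² = 246/1764 = 41/294.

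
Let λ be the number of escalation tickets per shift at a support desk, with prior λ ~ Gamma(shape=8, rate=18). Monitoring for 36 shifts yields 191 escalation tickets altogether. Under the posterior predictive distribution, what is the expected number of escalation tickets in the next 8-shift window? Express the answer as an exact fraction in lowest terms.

796/27

Total count 191 over total exposure 36 shifts.
Posterior: α' = 8 + 191 = 199, β' = 18 + 36 = 54.
Predictive mean over an 8-shift window = T·E[λ|data] = 8·199/54 = 796/27.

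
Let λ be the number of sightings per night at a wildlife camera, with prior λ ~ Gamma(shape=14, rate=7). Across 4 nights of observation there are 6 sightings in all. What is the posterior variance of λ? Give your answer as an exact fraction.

Total count 6 over total exposure 4 nights.
Gamma(α, β) with Poisson data over total exposure Σt gives posterior Gamma(α+Σx, β+Σt) = Gamma(20, 11).
Posterior variance = α'/β'² = 20/121.

20/121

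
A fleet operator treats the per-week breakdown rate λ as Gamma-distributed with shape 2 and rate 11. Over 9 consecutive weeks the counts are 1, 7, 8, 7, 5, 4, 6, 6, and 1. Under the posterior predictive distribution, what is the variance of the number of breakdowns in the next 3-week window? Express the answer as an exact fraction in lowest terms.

Total count: 1 + 7 + 8 + 7 + 5 + 4 + 6 + 6 + 1 = 45.
Total exposure: 9 weeks.
By Gamma–Poisson conjugacy, the posterior is Gamma(α + Σx, β + Σt) = Gamma(2 + 45, 11 + 9) = Gamma(47, 20).
The posterior predictive for a window of length T is Negative Binomial with variance T·α'·(β'+T)/β'² = 3·47·23/400 = 3243/400.

3243/400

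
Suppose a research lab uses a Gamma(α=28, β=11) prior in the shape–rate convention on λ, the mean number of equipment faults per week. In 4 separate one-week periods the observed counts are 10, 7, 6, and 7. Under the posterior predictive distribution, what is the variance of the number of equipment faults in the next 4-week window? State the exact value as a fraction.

Total count: 10 + 7 + 6 + 7 = 30.
Total exposure: 4 weeks.
By Gamma–Poisson conjugacy, the posterior is Gamma(α + Σx, β + Σt) = Gamma(28 + 30, 11 + 4) = Gamma(58, 15).
The posterior predictive for a window of length T is Negative Binomial with variance T·α'·(β'+T)/β'² = 4·58·19/225 = 4408/225.

4408/225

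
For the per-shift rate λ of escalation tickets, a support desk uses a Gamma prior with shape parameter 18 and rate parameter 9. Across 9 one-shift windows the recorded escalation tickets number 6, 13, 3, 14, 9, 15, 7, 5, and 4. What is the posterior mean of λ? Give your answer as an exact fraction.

47/9

Total count: 6 + 13 + 3 + 14 + 9 + 15 + 7 + 5 + 4 = 76.
Total exposure: 9 shifts.
By Gamma–Poisson conjugacy, the posterior is Gamma(α + Σx, β + Σt) = Gamma(18 + 76, 9 + 9) = Gamma(94, 18).
Posterior mean = α'/β' = 94/18 = 47/9.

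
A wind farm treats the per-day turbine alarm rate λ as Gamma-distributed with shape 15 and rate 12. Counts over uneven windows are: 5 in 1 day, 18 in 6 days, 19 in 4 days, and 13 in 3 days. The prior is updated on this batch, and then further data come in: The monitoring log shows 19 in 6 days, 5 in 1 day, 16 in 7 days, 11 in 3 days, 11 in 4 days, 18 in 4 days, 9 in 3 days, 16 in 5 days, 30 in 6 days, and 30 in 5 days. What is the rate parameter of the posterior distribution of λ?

70

Total count: 5 + 18 + 19 + 13 = 55.
Total exposure: 1 + 6 + 4 + 3 = 14 days.
After the first batch: Gamma(15 + 55, 12 + 14) = Gamma(70, 26).
Total count: 19 + 5 + 16 + 11 + 11 + 18 + 9 + 16 + 30 + 30 = 165.
Total exposure: 6 + 1 + 7 + 3 + 4 + 4 + 3 + 5 + 6 + 5 = 44 days.
After the second batch: Gamma(70 + 165, 26 + 44) = Gamma(235, 70).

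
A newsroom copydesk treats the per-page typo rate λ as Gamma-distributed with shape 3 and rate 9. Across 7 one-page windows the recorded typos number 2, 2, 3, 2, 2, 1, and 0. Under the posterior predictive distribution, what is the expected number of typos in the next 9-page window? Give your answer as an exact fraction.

Total count: 2 + 2 + 3 + 2 + 2 + 1 + 0 = 12.
Total exposure: 7 pages.
By Gamma–Poisson conjugacy, the posterior is Gamma(α + Σx, β + Σt) = Gamma(3 + 12, 9 + 7) = Gamma(15, 16).
Predictive mean over a 9-page window = T·E[λ|data] = 9·15/16 = 135/16.

135/16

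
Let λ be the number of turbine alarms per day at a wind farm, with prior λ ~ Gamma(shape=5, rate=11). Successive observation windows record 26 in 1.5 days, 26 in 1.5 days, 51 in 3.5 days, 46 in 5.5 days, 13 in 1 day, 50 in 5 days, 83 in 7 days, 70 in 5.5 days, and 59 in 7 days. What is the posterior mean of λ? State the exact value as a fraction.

858/97

Total count: 26 + 26 + 51 + 46 + 13 + 50 + 83 + 70 + 59 = 424.
Total exposure: 1.5 + 1.5 + 3.5 + 5.5 + 1 + 5 + 7 + 5.5 + 7 = 37.5 days.
Conjugate update: add total count to the shape and total exposure to the rate, giving Gamma(429, 97/2).
Posterior mean = α'/β' = 429/(97/2) = 858/97.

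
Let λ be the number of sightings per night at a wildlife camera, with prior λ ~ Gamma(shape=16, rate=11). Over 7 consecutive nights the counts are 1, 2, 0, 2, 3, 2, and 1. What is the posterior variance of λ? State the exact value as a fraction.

1/12

Total count: 1 + 2 + 0 + 2 + 3 + 2 + 1 = 11.
Total exposure: 7 nights.
By Gamma–Poisson conjugacy, the posterior is Gamma(α + Σx, β + Σt) = Gamma(16 + 11, 11 + 7) = Gamma(27, 18).
Posterior variance = α'/β'² = 27/324 = 1/12.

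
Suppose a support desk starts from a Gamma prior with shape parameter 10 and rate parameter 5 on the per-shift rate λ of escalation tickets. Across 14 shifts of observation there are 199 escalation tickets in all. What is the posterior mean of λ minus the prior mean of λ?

Total count 199 over total exposure 14 shifts.
Posterior: α' = 10 + 199 = 209, β' = 5 + 14 = 19.
Posterior mean = 209/19 = 11; prior mean = 10/5 = 2. Difference = 11 − 2 = 9.

9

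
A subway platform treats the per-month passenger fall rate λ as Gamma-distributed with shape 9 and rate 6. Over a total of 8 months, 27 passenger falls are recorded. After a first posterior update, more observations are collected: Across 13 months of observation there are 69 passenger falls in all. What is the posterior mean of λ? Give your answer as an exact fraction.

35/9

Total count 27 over total exposure 8 months.
After the first batch: Gamma(9 + 27, 6 + 8) = Gamma(36, 14).
Total count 69 over total exposure 13 months.
After the second batch: Gamma(36 + 69, 14 + 13) = Gamma(105, 27).
Posterior mean = α'/β' = 105/27 = 35/9.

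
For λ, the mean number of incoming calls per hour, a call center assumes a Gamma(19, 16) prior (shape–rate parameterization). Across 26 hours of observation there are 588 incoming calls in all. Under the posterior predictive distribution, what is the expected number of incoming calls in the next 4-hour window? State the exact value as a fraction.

1214/21

Total count 588 over total exposure 26 hours.
Conjugate update: add total count to the shape and total exposure to the rate, giving Gamma(607, 42).
Predictive mean over a 4-hour window = T·E[λ|data] = 4·607/42 = 1214/21.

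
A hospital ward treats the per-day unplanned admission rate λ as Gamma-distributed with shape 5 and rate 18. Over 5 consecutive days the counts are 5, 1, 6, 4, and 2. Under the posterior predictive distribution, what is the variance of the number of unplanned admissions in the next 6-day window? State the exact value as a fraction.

174/23

Total count: 5 + 1 + 6 + 4 + 2 = 18.
Total exposure: 5 days.
Gamma(α, β) with Poisson data over total exposure Σt gives posterior Gamma(α+Σx, β+Σt) = Gamma(23, 23).
The posterior predictive for a window of length T is Negative Binomial with variance T·α'·(β'+T)/β'² = 6·23·29/529 = 174/23.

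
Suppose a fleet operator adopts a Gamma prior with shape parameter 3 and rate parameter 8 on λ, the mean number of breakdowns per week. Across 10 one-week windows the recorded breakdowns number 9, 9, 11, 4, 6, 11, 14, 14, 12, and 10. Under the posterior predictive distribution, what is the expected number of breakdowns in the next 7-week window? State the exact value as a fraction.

Total count: 9 + 9 + 11 + 4 + 6 + 11 + 14 + 14 + 12 + 10 = 100.
Total exposure: 10 weeks.
Conjugate update: add total count to the shape and total exposure to the rate, giving Gamma(103, 18).
Predictive mean over a 7-week window = T·E[λ|data] = 7·103/18 = 721/18.

721/18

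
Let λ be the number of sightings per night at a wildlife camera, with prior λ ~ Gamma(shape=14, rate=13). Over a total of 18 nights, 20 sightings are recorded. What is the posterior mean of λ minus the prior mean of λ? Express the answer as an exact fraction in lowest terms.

8/403

Total count 20 over total exposure 18 nights.
By Gamma–Poisson conjugacy, the posterior is Gamma(α + Σx, β + Σt) = Gamma(14 + 20, 13 + 18) = Gamma(34, 31).
Posterior mean = 34/31 = 34/31; prior mean = 14/13 = 14/13. Difference = 34/31 − 14/13 = 8/403.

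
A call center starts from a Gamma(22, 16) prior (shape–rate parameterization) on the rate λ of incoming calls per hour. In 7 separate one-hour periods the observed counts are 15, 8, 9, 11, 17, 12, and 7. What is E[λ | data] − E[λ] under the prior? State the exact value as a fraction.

555/184

Total count: 15 + 8 + 9 + 11 + 17 + 12 + 7 = 79.
Total exposure: 7 hours.
Posterior: α' = 22 + 79 = 101, β' = 16 + 7 = 23.
Posterior mean = 101/23 = 101/23; prior mean = 22/16 = 11/8. Difference = 101/23 − 11/8 = 555/184.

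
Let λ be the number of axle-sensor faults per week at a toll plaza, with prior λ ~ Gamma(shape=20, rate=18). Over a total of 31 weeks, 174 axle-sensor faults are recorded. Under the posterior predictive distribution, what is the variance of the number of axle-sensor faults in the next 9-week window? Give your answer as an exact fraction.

Total count 174 over total exposure 31 weeks.
Posterior: α' = 20 + 174 = 194, β' = 18 + 31 = 49.
The posterior predictive for a window of length T is Negative Binomial with variance T·α'·(β'+T)/β'² = 9·194·58/2401 = 101268/2401.

101268/2401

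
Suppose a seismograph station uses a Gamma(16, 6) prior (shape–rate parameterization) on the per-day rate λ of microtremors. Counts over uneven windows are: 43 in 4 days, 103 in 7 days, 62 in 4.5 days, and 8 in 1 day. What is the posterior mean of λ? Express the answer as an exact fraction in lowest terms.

464/45

Total count: 43 + 103 + 62 + 8 = 216.
Total exposure: 4 + 7 + 4.5 + 1 = 16.5 days.
By Gamma–Poisson conjugacy, the posterior is Gamma(α + Σx, β + Σt) = Gamma(16 + 216, 6 + 16.5) = Gamma(232, 45/2).
Posterior mean = α'/β' = 232/(45/2) = 464/45.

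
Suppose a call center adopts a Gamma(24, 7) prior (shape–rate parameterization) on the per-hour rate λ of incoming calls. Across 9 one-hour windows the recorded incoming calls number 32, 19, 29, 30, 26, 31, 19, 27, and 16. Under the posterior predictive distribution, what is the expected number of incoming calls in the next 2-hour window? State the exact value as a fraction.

Total count: 32 + 19 + 29 + 30 + 26 + 31 + 19 + 27 + 16 = 229.
Total exposure: 9 hours.
Posterior: α' = 24 + 229 = 253, β' = 7 + 9 = 16.
Predictive mean over a 2-hour window = T·E[λ|data] = 2·253/16 = 253/8.

253/8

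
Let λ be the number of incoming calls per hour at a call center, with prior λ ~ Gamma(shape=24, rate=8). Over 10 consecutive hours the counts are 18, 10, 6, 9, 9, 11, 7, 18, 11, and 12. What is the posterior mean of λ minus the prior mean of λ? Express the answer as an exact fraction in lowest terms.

9/2

Total count: 18 + 10 + 6 + 9 + 9 + 11 + 7 + 18 + 11 + 12 = 111.
Total exposure: 10 hours.
Conjugate update: add total count to the shape and total exposure to the rate, giving Gamma(135, 18).
Posterior mean = 135/18 = 15/2; prior mean = 24/8 = 3. Difference = 15/2 − 3 = 9/2.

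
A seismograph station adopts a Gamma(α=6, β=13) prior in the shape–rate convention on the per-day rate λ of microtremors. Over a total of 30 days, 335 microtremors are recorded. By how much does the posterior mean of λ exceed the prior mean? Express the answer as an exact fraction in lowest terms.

4175/559

Total count 335 over total exposure 30 days.
By Gamma–Poisson conjugacy, the posterior is Gamma(α + Σx, β + Σt) = Gamma(6 + 335, 13 + 30) = Gamma(341, 43).
Posterior mean = 341/43 = 341/43; prior mean = 6/13 = 6/13. Difference = 341/43 − 6/13 = 4175/559.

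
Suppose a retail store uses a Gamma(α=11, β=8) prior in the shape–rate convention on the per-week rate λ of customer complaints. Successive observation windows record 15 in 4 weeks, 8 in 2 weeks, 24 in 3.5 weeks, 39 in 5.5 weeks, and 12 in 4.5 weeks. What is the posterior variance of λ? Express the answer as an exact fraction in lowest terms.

436/3025

Total count: 15 + 8 + 24 + 39 + 12 = 98.
Total exposure: 4 + 2 + 3.5 + 5.5 + 4.5 = 19.5 weeks.
Posterior: α' = 11 + 98 = 109, β' = 8 + 19.5 = 55/2.
Posterior variance = α'/β'² = 109/(3025/4) = 436/3025.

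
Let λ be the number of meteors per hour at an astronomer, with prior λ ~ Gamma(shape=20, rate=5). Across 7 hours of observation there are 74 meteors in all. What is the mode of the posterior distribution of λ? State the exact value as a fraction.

31/4

Total count 74 over total exposure 7 hours.
Posterior: α' = 20 + 74 = 94, β' = 5 + 7 = 12.
Posterior mode = (α'−1)/β' = 93/12 = 31/4.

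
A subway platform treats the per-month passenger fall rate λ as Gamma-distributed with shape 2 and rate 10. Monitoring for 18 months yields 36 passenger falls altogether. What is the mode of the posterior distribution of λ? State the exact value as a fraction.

37/28

Total count 36 over total exposure 18 months.
By Gamma–Poisson conjugacy, the posterior is Gamma(α + Σx, β + Σt) = Gamma(2 + 36, 10 + 18) = Gamma(38, 28).
Posterior mode = (α'−1)/β' = 37/28.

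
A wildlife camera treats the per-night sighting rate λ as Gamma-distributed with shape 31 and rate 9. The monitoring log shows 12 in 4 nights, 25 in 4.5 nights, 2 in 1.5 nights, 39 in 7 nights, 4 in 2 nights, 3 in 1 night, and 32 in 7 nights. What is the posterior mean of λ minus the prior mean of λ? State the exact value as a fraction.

Total count: 12 + 25 + 2 + 39 + 4 + 3 + 32 = 117.
Total exposure: 4 + 4.5 + 1.5 + 7 + 2 + 1 + 7 = 27 nights.
Conjugate update: add total count to the shape and total exposure to the rate, giving Gamma(148, 36).
Posterior mean = 148/36 = 37/9; prior mean = 31/9 = 31/9. Difference = 37/9 − 31/9 = 2/3.

2/3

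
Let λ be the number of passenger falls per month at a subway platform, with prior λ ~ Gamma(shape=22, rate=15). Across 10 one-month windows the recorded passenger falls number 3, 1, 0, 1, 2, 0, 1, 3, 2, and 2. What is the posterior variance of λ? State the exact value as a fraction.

37/625

Total count: 3 + 1 + 0 + 1 + 2 + 0 + 1 + 3 + 2 + 2 = 15.
Total exposure: 10 months.
Posterior: α' = 22 + 15 = 37, β' = 15 + 10 = 25.
Posterior variance = α'/β'² = 37/625.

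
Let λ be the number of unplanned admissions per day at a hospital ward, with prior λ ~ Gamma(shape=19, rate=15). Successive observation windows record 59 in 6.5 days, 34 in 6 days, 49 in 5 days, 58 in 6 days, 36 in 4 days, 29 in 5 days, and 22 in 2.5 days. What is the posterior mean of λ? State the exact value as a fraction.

Total count: 59 + 34 + 49 + 58 + 36 + 29 + 22 = 287.
Total exposure: 6.5 + 6 + 5 + 6 + 4 + 5 + 2.5 = 35 days.
Gamma(α, β) with Poisson data over total exposure Σt gives posterior Gamma(α+Σx, β+Σt) = Gamma(306, 50).
Posterior mean = α'/β' = 306/50 = 153/25.

153/25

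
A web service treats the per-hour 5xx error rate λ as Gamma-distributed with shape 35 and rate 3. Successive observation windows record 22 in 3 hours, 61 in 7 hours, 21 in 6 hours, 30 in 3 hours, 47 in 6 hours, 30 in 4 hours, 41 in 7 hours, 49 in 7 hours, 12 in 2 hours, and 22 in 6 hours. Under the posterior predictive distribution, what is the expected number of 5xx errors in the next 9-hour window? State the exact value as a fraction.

185/3

Total count: 22 + 61 + 21 + 30 + 47 + 30 + 41 + 49 + 12 + 22 = 335.
Total exposure: 3 + 7 + 6 + 3 + 6 + 4 + 7 + 7 + 2 + 6 = 51 hours.
Conjugate update: add total count to the shape and total exposure to the rate, giving Gamma(370, 54).
Predictive mean over a 9-hour window = T·E[λ|data] = 9·370/54 = 185/3.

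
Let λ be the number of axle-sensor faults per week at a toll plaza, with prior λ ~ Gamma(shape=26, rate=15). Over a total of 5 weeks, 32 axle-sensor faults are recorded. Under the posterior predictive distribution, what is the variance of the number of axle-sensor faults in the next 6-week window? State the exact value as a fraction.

Total count 32 over total exposure 5 weeks.
Posterior: α' = 26 + 32 = 58, β' = 15 + 5 = 20.
The posterior predictive for a window of length T is Negative Binomial with variance T·α'·(β'+T)/β'² = 6·58·26/400 = 1131/50.

1131/50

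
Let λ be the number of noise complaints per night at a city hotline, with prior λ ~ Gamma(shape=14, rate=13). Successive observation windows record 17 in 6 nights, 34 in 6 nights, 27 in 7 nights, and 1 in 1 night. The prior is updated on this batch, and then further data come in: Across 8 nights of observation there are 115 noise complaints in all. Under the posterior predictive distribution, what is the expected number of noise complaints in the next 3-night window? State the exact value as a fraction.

624/41

Total count: 17 + 34 + 27 + 1 = 79.
Total exposure: 6 + 6 + 7 + 1 = 20 nights.
After the first batch: Gamma(14 + 79, 13 + 20) = Gamma(93, 33).
Total count 115 over total exposure 8 nights.
After the second batch: Gamma(93 + 115, 33 + 8) = Gamma(208, 41).
Predictive mean over a 3-night window = T·E[λ|data] = 3·208/41 = 624/41.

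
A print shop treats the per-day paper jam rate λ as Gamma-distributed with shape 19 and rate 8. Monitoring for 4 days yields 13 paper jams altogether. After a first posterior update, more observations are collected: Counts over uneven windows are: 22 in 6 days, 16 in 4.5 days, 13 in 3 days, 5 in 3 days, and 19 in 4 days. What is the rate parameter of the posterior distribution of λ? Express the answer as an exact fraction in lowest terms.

Total count 13 over total exposure 4 days.
After the first batch: Gamma(19 + 13, 8 + 4) = Gamma(32, 12).
Total count: 22 + 16 + 13 + 5 + 19 = 75.
Total exposure: 6 + 4.5 + 3 + 3 + 4 = 20.5 days.
After the second batch: Gamma(32 + 75, 12 + 20.5) = Gamma(107, 65/2).

65/2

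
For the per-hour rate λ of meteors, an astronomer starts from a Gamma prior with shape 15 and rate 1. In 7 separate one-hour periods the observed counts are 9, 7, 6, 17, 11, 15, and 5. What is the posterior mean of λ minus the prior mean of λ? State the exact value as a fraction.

Total count: 9 + 7 + 6 + 17 + 11 + 15 + 5 = 70.
Total exposure: 7 hours.
Posterior: α' = 15 + 70 = 85, β' = 1 + 7 = 8.
Posterior mean = 85/8 = 85/8; prior mean = 15/1 = 15. Difference = 85/8 − 15 = -35/8.

-35/8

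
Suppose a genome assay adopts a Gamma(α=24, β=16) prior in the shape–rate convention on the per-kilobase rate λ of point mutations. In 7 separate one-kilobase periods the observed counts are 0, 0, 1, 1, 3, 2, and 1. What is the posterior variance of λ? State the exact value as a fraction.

32/529

Total count: 0 + 0 + 1 + 1 + 3 + 2 + 1 = 8.
Total exposure: 7 kilobases.
Posterior: α' = 24 + 8 = 32, β' = 16 + 7 = 23.
Posterior variance = α'/β'² = 32/529.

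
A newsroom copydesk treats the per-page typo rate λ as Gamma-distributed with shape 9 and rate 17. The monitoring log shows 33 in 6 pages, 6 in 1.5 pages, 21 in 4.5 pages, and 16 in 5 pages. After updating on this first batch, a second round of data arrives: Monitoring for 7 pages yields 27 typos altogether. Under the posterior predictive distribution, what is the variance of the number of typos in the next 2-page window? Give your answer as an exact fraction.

9632/1681

Total count: 33 + 6 + 21 + 16 = 76.
Total exposure: 6 + 1.5 + 4.5 + 5 = 17 pages.
After the first batch: Gamma(9 + 76, 17 + 17) = Gamma(85, 34).
Total count 27 over total exposure 7 pages.
After the second batch: Gamma(85 + 27, 34 + 7) = Gamma(112, 41).
The posterior predictive for a window of length T is Negative Binomial with variance T·α'·(β'+T)/β'² = 2·112·43/1681 = 9632/1681.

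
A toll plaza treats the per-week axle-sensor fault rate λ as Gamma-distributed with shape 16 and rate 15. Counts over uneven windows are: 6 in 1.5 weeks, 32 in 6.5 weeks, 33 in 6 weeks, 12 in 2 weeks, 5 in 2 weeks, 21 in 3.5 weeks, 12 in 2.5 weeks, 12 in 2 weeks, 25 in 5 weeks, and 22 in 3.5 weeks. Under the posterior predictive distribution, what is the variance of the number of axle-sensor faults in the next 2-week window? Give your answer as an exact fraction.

80752/9801

Total count: 6 + 32 + 33 + 12 + 5 + 21 + 12 + 12 + 25 + 22 = 180.
Total exposure: 1.5 + 6.5 + 6 + 2 + 2 + 3.5 + 2.5 + 2 + 5 + 3.5 = 34.5 weeks.
The Gamma prior is conjugate for the Poisson rate, so λ | data ~ Gamma(16+180, 15+34.5) = Gamma(196, 99/2).
The posterior predictive for a window of length T is Negative Binomial with variance T·α'·(β'+T)/β'² = 2·196·(103/2)/(9801/4) = 80752/9801.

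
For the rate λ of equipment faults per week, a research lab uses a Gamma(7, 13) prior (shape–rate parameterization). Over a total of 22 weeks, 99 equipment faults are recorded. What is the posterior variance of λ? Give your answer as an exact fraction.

106/1225

Total count 99 over total exposure 22 weeks.
Conjugate update: add total count to the shape and total exposure to the rate, giving Gamma(106, 35).
Posterior variance = α'/β'² = 106/1225.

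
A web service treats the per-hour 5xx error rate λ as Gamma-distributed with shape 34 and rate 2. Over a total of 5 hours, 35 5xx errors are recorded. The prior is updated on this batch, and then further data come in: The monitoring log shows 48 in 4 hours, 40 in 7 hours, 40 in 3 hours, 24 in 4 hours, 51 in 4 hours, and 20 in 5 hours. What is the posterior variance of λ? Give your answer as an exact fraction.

73/289

Total count 35 over total exposure 5 hours.
After the first batch: Gamma(34 + 35, 2 + 5) = Gamma(69, 7).
Total count: 48 + 40 + 40 + 24 + 51 + 20 = 223.
Total exposure: 4 + 7 + 3 + 4 + 4 + 5 = 27 hours.
After the second batch: Gamma(69 + 223, 7 + 27) = Gamma(292, 34).
Posterior variance = α'/β'² = 292/1156 = 73/289.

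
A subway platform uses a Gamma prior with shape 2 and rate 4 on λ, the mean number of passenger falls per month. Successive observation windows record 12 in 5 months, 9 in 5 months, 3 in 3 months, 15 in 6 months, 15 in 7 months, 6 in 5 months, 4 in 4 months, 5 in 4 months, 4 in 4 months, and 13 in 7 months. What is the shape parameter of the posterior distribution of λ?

Total count: 12 + 9 + 3 + 15 + 15 + 6 + 4 + 5 + 4 + 13 = 86.
Total exposure: 5 + 5 + 3 + 6 + 7 + 5 + 4 + 4 + 4 + 7 = 50 months.
Gamma(α, β) with Poisson data over total exposure Σt gives posterior Gamma(α+Σx, β+Σt) = Gamma(88, 54).

88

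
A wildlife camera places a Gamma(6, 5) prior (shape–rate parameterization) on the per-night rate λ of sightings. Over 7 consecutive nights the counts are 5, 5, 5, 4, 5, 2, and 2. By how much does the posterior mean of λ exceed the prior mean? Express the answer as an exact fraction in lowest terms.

Total count: 5 + 5 + 5 + 4 + 5 + 2 + 2 = 28.
Total exposure: 7 nights.
Posterior: α' = 6 + 28 = 34, β' = 5 + 7 = 12.
Posterior mean = 34/12 = 17/6; prior mean = 6/5 = 6/5. Difference = 17/6 − 6/5 = 49/30.

49/30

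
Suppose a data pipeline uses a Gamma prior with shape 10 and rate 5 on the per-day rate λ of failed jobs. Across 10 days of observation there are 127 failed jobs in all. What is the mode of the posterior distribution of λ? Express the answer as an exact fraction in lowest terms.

136/15

Total count 127 over total exposure 10 days.
Gamma(α, β) with Poisson data over total exposure Σt gives posterior Gamma(α+Σx, β+Σt) = Gamma(137, 15).
Posterior mode = (α'−1)/β' = 136/15.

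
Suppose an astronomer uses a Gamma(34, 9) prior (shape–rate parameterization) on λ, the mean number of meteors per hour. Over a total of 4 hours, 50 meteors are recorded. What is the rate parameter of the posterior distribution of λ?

13

Total count 50 over total exposure 4 hours.
Posterior: α' = 34 + 50 = 84, β' = 9 + 4 = 13.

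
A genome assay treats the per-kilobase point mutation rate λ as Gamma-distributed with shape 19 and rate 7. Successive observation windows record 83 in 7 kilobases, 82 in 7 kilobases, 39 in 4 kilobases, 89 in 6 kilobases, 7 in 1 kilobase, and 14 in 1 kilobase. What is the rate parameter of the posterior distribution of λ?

Total count: 83 + 82 + 39 + 89 + 7 + 14 = 314.
Total exposure: 7 + 7 + 4 + 6 + 1 + 1 = 26 kilobases.
Conjugate update: add total count to the shape and total exposure to the rate, giving Gamma(333, 33).

33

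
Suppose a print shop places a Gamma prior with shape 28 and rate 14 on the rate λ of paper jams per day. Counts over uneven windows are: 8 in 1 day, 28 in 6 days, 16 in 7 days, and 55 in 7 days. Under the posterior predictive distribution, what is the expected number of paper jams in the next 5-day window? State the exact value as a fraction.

Total count: 8 + 28 + 16 + 55 = 107.
Total exposure: 1 + 6 + 7 + 7 = 21 days.
Gamma(α, β) with Poisson data over total exposure Σt gives posterior Gamma(α+Σx, β+Σt) = Gamma(135, 35).
Predictive mean over a 5-day window = T·E[λ|data] = 5·135/35 = 135/7.

135/7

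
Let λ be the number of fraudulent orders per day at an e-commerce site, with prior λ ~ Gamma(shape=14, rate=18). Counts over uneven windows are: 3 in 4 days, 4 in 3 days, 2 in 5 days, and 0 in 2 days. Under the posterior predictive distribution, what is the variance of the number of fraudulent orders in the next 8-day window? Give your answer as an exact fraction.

Total count: 3 + 4 + 2 + 0 = 9.
Total exposure: 4 + 3 + 5 + 2 = 14 days.
The Gamma prior is conjugate for the Poisson rate, so λ | data ~ Gamma(14+9, 18+14) = Gamma(23, 32).
The posterior predictive for a window of length T is Negative Binomial with variance T·α'·(β'+T)/β'² = 8·23·40/1024 = 115/16.

115/16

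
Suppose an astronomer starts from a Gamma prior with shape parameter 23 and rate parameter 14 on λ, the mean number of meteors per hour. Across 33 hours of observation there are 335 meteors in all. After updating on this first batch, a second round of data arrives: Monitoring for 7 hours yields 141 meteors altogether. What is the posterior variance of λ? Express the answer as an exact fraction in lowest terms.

Total count 335 over total exposure 33 hours.
After the first batch: Gamma(23 + 335, 14 + 33) = Gamma(358, 47).
Total count 141 over total exposure 7 hours.
After the second batch: Gamma(358 + 141, 47 + 7) = Gamma(499, 54).
Posterior variance = α'/β'² = 499/2916.

499/2916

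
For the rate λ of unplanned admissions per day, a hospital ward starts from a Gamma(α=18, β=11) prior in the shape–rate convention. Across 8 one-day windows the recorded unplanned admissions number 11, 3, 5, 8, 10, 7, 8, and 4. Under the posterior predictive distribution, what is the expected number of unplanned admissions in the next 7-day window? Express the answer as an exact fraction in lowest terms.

518/19

Total count: 11 + 3 + 5 + 8 + 10 + 7 + 8 + 4 = 56.
Total exposure: 8 days.
Posterior: α' = 18 + 56 = 74, β' = 11 + 8 = 19.
Predictive mean over a 7-day window = T·E[λ|data] = 7·74/19 = 518/19.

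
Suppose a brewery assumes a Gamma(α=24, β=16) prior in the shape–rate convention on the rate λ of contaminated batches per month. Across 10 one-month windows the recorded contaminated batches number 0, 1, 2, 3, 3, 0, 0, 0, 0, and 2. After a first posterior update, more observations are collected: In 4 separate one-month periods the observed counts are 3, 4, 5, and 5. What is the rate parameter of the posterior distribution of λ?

30

Total count: 0 + 1 + 2 + 3 + 3 + 0 + 0 + 0 + 0 + 2 = 11.
Total exposure: 10 months.
After the first batch: Gamma(24 + 11, 16 + 10) = Gamma(35, 26).
Total count: 3 + 4 + 5 + 5 = 17.
Total exposure: 4 months.
After the second batch: Gamma(35 + 17, 26 + 4) = Gamma(52, 30).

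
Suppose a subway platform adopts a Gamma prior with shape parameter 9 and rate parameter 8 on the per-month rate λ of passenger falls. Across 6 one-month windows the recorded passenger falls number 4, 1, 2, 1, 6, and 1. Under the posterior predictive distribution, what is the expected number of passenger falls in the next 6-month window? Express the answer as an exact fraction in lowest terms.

72/7

Total count: 4 + 1 + 2 + 1 + 6 + 1 = 15.
Total exposure: 6 months.
Posterior: α' = 9 + 15 = 24, β' = 8 + 6 = 14.
Predictive mean over a 6-month window = T·E[λ|data] = 6·24/14 = 72/7.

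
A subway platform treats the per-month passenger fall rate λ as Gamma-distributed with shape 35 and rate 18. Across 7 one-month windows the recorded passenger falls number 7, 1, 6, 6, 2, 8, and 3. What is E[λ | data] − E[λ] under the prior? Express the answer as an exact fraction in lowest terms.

Total count: 7 + 1 + 6 + 6 + 2 + 8 + 3 = 33.
Total exposure: 7 months.
The Gamma prior is conjugate for the Poisson rate, so λ | data ~ Gamma(35+33, 18+7) = Gamma(68, 25).
Posterior mean = 68/25 = 68/25; prior mean = 35/18 = 35/18. Difference = 68/25 − 35/18 = 349/450.

349/450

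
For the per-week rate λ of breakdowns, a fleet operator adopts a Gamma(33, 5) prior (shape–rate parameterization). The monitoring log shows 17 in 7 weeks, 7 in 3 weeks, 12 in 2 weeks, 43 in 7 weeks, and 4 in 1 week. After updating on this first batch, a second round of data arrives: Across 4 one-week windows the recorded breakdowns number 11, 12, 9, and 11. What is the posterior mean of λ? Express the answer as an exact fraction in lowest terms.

Total count: 17 + 7 + 12 + 43 + 4 = 83.
Total exposure: 7 + 3 + 2 + 7 + 1 = 20 weeks.
After the first batch: Gamma(33 + 83, 5 + 20) = Gamma(116, 25).
Total count: 11 + 12 + 9 + 11 = 43.
Total exposure: 4 weeks.
After the second batch: Gamma(116 + 43, 25 + 4) = Gamma(159, 29).
Posterior mean = α'/β' = 159/29.

159/29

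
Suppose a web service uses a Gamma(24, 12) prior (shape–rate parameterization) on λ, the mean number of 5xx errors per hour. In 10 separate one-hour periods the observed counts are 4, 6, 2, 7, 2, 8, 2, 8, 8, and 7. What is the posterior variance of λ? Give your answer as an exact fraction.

39/242

Total count: 4 + 6 + 2 + 7 + 2 + 8 + 2 + 8 + 8 + 7 = 54.
Total exposure: 10 hours.
Gamma(α, β) with Poisson data over total exposure Σt gives posterior Gamma(α+Σx, β+Σt) = Gamma(78, 22).
Posterior variance = α'/β'² = 78/484 = 39/242.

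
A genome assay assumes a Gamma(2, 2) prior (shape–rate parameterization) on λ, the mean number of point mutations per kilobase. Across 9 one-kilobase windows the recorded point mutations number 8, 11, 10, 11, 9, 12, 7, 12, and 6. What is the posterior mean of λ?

Total count: 8 + 11 + 10 + 11 + 9 + 12 + 7 + 12 + 6 = 86.
Total exposure: 9 kilobases.
The Gamma prior is conjugate for the Poisson rate, so λ | data ~ Gamma(2+86, 2+9) = Gamma(88, 11).
Posterior mean = α'/β' = 88/11 = 8.

8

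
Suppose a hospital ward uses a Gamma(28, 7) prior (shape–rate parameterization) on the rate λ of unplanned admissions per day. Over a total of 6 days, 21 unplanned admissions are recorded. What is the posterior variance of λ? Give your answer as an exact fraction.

Total count 21 over total exposure 6 days.
Gamma(α, β) with Poisson data over total exposure Σt gives posterior Gamma(α+Σx, β+Σt) = Gamma(49, 13).
Posterior variance = α'/β'² = 49/169.

49/169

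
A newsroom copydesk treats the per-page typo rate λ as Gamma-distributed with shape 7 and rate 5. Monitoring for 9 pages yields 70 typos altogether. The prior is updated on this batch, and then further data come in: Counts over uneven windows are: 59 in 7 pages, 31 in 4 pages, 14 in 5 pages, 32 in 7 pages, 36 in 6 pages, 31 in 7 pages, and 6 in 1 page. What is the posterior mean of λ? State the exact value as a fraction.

286/51

Total count 70 over total exposure 9 pages.
After the first batch: Gamma(7 + 70, 5 + 9) = Gamma(77, 14).
Total count: 59 + 31 + 14 + 32 + 36 + 31 + 6 = 209.
Total exposure: 7 + 4 + 5 + 7 + 6 + 7 + 1 = 37 pages.
After the second batch: Gamma(77 + 209, 14 + 37) = Gamma(286, 51).
Posterior mean = α'/β' = 286/51.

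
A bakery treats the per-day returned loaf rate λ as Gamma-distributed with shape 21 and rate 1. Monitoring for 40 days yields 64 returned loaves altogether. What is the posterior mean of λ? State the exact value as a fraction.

85/41

Total count 64 over total exposure 40 days.
By Gamma–Poisson conjugacy, the posterior is Gamma(α + Σx, β + Σt) = Gamma(21 + 64, 1 + 40) = Gamma(85, 41).
Posterior mean = α'/β' = 85/41.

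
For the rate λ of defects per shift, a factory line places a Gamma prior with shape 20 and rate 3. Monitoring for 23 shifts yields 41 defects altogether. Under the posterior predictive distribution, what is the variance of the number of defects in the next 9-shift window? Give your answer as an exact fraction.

Total count 41 over total exposure 23 shifts.
Gamma(α, β) with Poisson data over total exposure Σt gives posterior Gamma(α+Σx, β+Σt) = Gamma(61, 26).
The posterior predictive for a window of length T is Negative Binomial with variance T·α'·(β'+T)/β'² = 9·61·35/676 = 19215/676.

19215/676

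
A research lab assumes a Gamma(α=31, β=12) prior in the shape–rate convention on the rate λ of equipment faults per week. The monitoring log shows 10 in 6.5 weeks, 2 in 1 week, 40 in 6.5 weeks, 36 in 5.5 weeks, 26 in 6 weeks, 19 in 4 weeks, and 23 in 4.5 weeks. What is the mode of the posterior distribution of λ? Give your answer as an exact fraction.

Total count: 10 + 2 + 40 + 36 + 26 + 19 + 23 = 156.
Total exposure: 6.5 + 1 + 6.5 + 5.5 + 6 + 4 + 4.5 = 34 weeks.
The Gamma prior is conjugate for the Poisson rate, so λ | data ~ Gamma(31+156, 12+34) = Gamma(187, 46).
Posterior mode = (α'−1)/β' = 186/46 = 93/23.

93/23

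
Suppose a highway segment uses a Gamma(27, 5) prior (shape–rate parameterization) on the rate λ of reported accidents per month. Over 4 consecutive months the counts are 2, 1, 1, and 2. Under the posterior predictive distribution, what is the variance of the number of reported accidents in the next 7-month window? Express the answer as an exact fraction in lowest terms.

1232/27

Total count: 2 + 1 + 1 + 2 = 6.
Total exposure: 4 months.
Gamma(α, β) with Poisson data over total exposure Σt gives posterior Gamma(α+Σx, β+Σt) = Gamma(33, 9).
The posterior predictive for a window of length T is Negative Binomial with variance T·α'·(β'+T)/β'² = 7·33·16/81 = 1232/27.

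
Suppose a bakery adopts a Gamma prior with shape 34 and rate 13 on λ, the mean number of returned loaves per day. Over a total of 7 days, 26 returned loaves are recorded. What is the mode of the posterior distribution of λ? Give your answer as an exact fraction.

Total count 26 over total exposure 7 days.
Posterior: α' = 34 + 26 = 60, β' = 13 + 7 = 20.
Posterior mode = (α'−1)/β' = 59/20.

59/20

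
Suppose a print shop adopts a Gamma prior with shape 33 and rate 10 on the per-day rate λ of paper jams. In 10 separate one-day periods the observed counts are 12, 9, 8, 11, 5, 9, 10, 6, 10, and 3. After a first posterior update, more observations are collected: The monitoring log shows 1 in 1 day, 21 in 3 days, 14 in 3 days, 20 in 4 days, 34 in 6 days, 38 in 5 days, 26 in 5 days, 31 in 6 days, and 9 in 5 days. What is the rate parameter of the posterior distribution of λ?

Total count: 12 + 9 + 8 + 11 + 5 + 9 + 10 + 6 + 10 + 3 = 83.
Total exposure: 10 days.
After the first batch: Gamma(33 + 83, 10 + 10) = Gamma(116, 20).
Total count: 1 + 21 + 14 + 20 + 34 + 38 + 26 + 31 + 9 = 194.
Total exposure: 1 + 3 + 3 + 4 + 6 + 5 + 5 + 6 + 5 = 38 days.
After the second batch: Gamma(116 + 194, 20 + 38) = Gamma(310, 58).

58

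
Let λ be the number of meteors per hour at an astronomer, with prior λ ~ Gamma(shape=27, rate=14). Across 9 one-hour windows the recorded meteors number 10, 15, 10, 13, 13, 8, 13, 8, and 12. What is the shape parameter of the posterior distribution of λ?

129

Total count: 10 + 15 + 10 + 13 + 13 + 8 + 13 + 8 + 12 = 102.
Total exposure: 9 hours.
Posterior: α' = 27 + 102 = 129, β' = 14 + 9 = 23.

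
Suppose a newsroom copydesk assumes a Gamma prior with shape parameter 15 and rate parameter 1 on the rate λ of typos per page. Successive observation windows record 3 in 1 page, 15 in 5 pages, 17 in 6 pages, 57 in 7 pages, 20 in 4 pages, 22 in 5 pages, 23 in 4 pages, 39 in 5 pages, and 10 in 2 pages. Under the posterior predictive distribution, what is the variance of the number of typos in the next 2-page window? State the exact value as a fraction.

4641/400

Total count: 3 + 15 + 17 + 57 + 20 + 22 + 23 + 39 + 10 = 206.
Total exposure: 1 + 5 + 6 + 7 + 4 + 5 + 4 + 5 + 2 = 39 pages.
Posterior: α' = 15 + 206 = 221, β' = 1 + 39 = 40.
The posterior predictive for a window of length T is Negative Binomial with variance T·α'·(β'+T)/β'² = 2·221·42/1600 = 4641/400.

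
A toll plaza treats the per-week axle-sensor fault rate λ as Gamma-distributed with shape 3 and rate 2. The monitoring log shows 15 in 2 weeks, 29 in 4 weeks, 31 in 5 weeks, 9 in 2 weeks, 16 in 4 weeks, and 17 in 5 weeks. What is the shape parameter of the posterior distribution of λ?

Total count: 15 + 29 + 31 + 9 + 16 + 17 = 117.
Total exposure: 2 + 4 + 5 + 2 + 4 + 5 = 22 weeks.
The Gamma prior is conjugate for the Poisson rate, so λ | data ~ Gamma(3+117, 2+22) = Gamma(120, 24).

120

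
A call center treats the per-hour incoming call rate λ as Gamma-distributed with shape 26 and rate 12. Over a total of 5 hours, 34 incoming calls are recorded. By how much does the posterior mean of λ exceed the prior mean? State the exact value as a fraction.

Total count 34 over total exposure 5 hours.
Posterior: α' = 26 + 34 = 60, β' = 12 + 5 = 17.
Posterior mean = 60/17 = 60/17; prior mean = 26/12 = 13/6. Difference = 60/17 − 13/6 = 139/102.

139/102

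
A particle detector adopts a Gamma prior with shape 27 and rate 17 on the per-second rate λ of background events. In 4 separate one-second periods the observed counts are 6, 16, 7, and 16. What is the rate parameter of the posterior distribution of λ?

Total count: 6 + 16 + 7 + 16 = 45.
Total exposure: 4 seconds.
The Gamma prior is conjugate for the Poisson rate, so λ | data ~ Gamma(27+45, 17+4) = Gamma(72, 21).

21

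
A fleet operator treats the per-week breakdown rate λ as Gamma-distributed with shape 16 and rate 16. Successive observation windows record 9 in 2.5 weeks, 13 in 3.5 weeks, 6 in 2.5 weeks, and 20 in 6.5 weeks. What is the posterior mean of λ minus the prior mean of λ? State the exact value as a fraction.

33/31

Total count: 9 + 13 + 6 + 20 = 48.
Total exposure: 2.5 + 3.5 + 2.5 + 6.5 = 15 weeks.
Conjugate update: add total count to the shape and total exposure to the rate, giving Gamma(64, 31).
Posterior mean = 64/31 = 64/31; prior mean = 16/16 = 1. Difference = 64/31 − 1 = 33/31.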